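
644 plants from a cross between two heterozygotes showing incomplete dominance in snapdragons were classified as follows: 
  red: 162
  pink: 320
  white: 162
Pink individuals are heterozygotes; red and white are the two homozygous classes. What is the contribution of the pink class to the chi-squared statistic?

0.012

With incomplete dominance, a heterozygote × heterozygote cross gives a 1:2:1 phenotypic ratio.
Total ratio parts = 4. Expected numbers out of 644:
  red: 644 × 1/4 = 161
  pink: 644 × 2/4 = 322
  white: 644 × 1/4 = 161
Contribution of pink: (320 − 322)² / 322 = 0.0124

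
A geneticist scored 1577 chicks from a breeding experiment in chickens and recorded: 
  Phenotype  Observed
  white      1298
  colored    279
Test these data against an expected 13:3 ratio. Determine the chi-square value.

The 13:3 ratio has 16 parts, so with N = 1577 the expected counts are:
  white: 1577 × 13/16 = 1281.3125
  colored: 1577 × 3/16 = 295.6875
χ² = Σ (O − E)² / E
  white: (1298 − 1281.3125)² / 1281.3125 = 0.2173
  colored: (279 − 295.6875)² / 295.6875 = 0.9418
χ² = 0.2173 + 0.9418 = 1.1591 ≈ 1.159

1.159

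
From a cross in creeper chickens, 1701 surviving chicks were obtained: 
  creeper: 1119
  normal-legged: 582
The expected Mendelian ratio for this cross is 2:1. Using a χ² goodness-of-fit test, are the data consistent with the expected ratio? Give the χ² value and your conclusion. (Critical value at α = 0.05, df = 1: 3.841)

0.595; consistent

Under the 2:1 hypothesis (Σ ratio = 3, N = 1701):
  creeper: 1701 × 2/3 = 1134
  normal-legged: 1701 × 1/3 = 567
χ² = Σ (O − E)² / E
  creeper: (1119 − 1134)² / 1134 = 0.1984
  normal-legged: (582 − 567)² / 567 = 0.3968
χ² = 0.1984 + 0.3968 = 0.5952 ≈ 0.595
Degrees of freedom = 2 − 1 = 1; critical value at α = 0.05 is 3.841.
Since 0.595 < 3.841, we fail to reject the null hypothesis — the data are consistent with the 2:1 ratio.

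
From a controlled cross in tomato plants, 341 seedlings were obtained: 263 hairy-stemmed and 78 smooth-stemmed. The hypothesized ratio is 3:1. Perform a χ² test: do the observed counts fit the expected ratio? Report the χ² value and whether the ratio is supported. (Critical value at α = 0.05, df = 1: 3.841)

The 3:1 ratio has 4 parts, so with N = 341 the expected counts are:
  hairy-stemmed: 341 × 3/4 = 255.75
  smooth-stemmed: 341 × 1/4 = 85.25
χ² = Σ (O − E)² / E
  hairy-stemmed: (263 − 255.75)² / 255.75 = 0.2055
  smooth-stemmed: (78 − 85.25)² / 85.25 = 0.6166
χ² = 0.2055 + 0.6166 = 0.8221 ≈ 0.822
Degrees of freedom = 2 − 1 = 1; critical value at α = 0.05 is 3.841.
Since 0.822 < 3.841, we fail to reject the null hypothesis — the data are consistent with the 3:1 ratio.

0.822; consistent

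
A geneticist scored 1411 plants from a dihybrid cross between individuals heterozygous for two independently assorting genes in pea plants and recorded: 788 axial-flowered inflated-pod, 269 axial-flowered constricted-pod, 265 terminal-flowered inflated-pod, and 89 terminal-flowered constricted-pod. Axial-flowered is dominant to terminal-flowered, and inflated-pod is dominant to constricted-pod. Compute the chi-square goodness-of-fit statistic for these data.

0.123

A dihybrid F₂ with independent assortment and complete dominance at both loci gives a 9:3:3:1 phenotypic ratio.
Under the 9:3:3:1 hypothesis (Σ ratio = 16, N = 1411):
  axial-flowered inflated-pod: 1411 × 9/16 = 793.6875
  axial-flowered constricted-pod: 1411 × 3/16 = 264.5625
  terminal-flowered inflated-pod: 1411 × 3/16 = 264.5625
  terminal-flowered constricted-pod: 1411 × 1/16 = 88.1875
χ² = Σ (O − E)² / E
  axial-flowered inflated-pod: (788 − 793.6875)² / 793.6875 = 0.0408
  axial-flowered constricted-pod: (269 − 264.5625)² / 264.5625 = 0.0744
  terminal-flowered inflated-pod: (265 − 264.5625)² / 264.5625 = 0.0007
  terminal-flowered constricted-pod: (89 − 88.1875)² / 88.1875 = 0.0075
χ² = 0.0408 + 0.0744 + 0.0007 + 0.0075 = 0.1234 ≈ 0.123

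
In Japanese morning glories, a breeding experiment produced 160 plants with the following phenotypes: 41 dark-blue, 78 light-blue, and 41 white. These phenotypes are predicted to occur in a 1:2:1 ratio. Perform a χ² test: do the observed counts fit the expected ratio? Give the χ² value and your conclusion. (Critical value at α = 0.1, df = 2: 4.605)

Total ratio parts = 4. Expected numbers out of 160:
  dark-blue: 160 × 1/4 = 40
  light-blue: 160 × 2/4 = 80
  white: 160 × 1/4 = 40
χ² = Σ (O − E)² / E
  dark-blue: (41 − 40)² / 40 = 0.0250
  light-blue: (78 − 80)² / 80 = 0.0500
  white: (41 − 40)² / 40 = 0.0250
χ² = 0.0250 + 0.0500 + 0.0250 = 0.100
Degrees of freedom = 3 − 1 = 2; critical value at α = 0.1 is 4.605.
Since 0.100 < 4.605, we fail to reject the null hypothesis — the data are consistent with the 1:2:1 ratio.

0.100; consistent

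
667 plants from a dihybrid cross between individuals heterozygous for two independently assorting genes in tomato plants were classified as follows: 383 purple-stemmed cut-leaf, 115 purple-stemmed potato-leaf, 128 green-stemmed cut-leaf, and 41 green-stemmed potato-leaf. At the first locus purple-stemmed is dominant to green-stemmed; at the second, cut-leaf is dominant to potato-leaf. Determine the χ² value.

A dihybrid F₂ with independent assortment and complete dominance at both loci gives a 9:3:3:1 phenotypic ratio.
Under the 9:3:3:1 hypothesis (Σ ratio = 16, N = 667):
  purple-stemmed cut-leaf: 667 × 9/16 = 375.1875
  purple-stemmed potato-leaf: 667 × 3/16 = 125.0625
  green-stemmed cut-leaf: 667 × 3/16 = 125.0625
  green-stemmed potato-leaf: 667 × 1/16 = 41.6875
χ² = Σ (O − E)² / E
  purple-stemmed cut-leaf: (383 − 375.1875)² / 375.1875 = 0.1627
  purple-stemmed potato-leaf: (115 − 125.0625)² / 125.0625 = 0.8096
  green-stemmed cut-leaf: (128 − 125.0625)² / 125.0625 = 0.0690
  green-stemmed potato-leaf: (41 − 41.6875)² / 41.6875 = 0.0113
χ² = 0.1627 + 0.8096 + 0.0690 + 0.0113 = 1.0526 ≈ 1.053

1.053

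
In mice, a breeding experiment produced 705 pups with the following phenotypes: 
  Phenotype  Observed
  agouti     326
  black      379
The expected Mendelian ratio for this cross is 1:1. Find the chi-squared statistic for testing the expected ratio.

3.984

Expected counts for N = 705 under a 1:1 ratio (total parts = 2):
  agouti: 705 × 1/2 = 352.5
  black: 705 × 1/2 = 352.5
χ² = Σ (O − E)² / E
  agouti: (326 − 352.5)² / 352.5 = 1.9922
  black: (379 − 352.5)² / 352.5 = 1.9922
χ² = 1.9922 + 1.9922 = 3.9844 ≈ 3.984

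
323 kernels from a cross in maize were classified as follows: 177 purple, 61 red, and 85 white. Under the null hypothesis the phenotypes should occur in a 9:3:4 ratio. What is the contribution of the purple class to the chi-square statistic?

0.121

The 9:3:4 ratio has 16 parts, so with N = 323 the expected counts are:
  purple: 323 × 9/16 = 181.6875
  red: 323 × 3/16 = 60.5625
  white: 323 × 4/16 = 80.75
Contribution of purple: (177 − 181.6875)² / 181.6875 = 0.1209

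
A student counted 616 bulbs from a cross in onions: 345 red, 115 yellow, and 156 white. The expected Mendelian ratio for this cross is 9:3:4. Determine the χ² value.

Expected counts for N = 616 under a 9:3:4 ratio (total parts = 16):
  red: 616 × 9/16 = 346.5
  yellow: 616 × 3/16 = 115.5
  white: 616 × 4/16 = 154
χ² = Σ (O − E)² / E
  red: (345 − 346.5)² / 346.5 = 0.0065
  yellow: (115 − 115.5)² / 115.5 = 0.0022
  white: (156 − 154)² / 154 = 0.0260
χ² = 0.0065 + 0.0022 + 0.0260 = 0.0347 ≈ 0.035

0.035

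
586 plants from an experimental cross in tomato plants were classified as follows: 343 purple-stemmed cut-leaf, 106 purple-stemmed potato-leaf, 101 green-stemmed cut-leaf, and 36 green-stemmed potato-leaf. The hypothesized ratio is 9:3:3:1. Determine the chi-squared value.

Under the 9:3:3:1 hypothesis (Σ ratio = 16, N = 586):
  purple-stemmed cut-leaf: 586 × 9/16 = 329.625
  purple-stemmed potato-leaf: 586 × 3/16 = 109.875
  green-stemmed cut-leaf: 586 × 3/16 = 109.875
  green-stemmed potato-leaf: 586 × 1/16 = 36.625
χ² = Σ (O − E)² / E
  purple-stemmed cut-leaf: (343 − 329.625)² / 329.625 = 0.5427
  purple-stemmed potato-leaf: (106 − 109.875)² / 109.875 = 0.1367
  green-stemmed cut-leaf: (101 − 109.875)² / 109.875 = 0.7169
  green-stemmed potato-leaf: (36 − 36.625)² / 36.625 = 0.0107
χ² = 0.5427 + 0.1367 + 0.7169 + 0.0107 = 1.407

1.407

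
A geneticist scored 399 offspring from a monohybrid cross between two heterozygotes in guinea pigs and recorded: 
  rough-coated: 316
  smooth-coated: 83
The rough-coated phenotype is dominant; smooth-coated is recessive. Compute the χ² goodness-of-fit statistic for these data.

3.750

For a monohybrid cross between heterozygotes with complete dominance, the expected phenotypic ratio is 3:1.
Total ratio parts = 4. Expected numbers out of 399:
  rough-coated: 399 × 3/4 = 299.25
  smooth-coated: 399 × 1/4 = 99.75
χ² = Σ (O − E)² / E
  rough-coated: (316 − 299.25)² / 299.25 = 0.9376
  smooth-coated: (83 − 99.75)² / 99.75 = 2.8127
χ² = 0.9376 + 2.8127 = 3.7503 ≈ 3.750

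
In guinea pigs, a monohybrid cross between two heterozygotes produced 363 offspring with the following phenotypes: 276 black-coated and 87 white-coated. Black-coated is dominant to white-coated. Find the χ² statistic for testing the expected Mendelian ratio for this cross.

For a monohybrid cross between heterozygotes with complete dominance, the expected phenotypic ratio is 3:1.
The 3:1 ratio has 4 parts, so with N = 363 the expected counts are:
  black-coated: 363 × 3/4 = 272.25
  white-coated: 363 × 1/4 = 90.75
χ² = Σ (O − E)² / E
  black-coated: (276 − 272.25)² / 272.25 = 0.0517
  white-coated: (87 − 90.75)² / 90.75 = 0.1550
χ² = 0.0517 + 0.1550 = 0.2067 ≈ 0.207

0.207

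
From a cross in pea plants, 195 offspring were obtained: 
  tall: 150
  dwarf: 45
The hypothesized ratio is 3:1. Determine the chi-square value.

The 3:1 ratio has 4 parts, so with N = 195 the expected counts are:
  tall: 195 × 3/4 = 146.25
  dwarf: 195 × 1/4 = 48.75
χ² = Σ (O − E)² / E
  tall: (150 − 146.25)² / 146.25 = 0.0962
  dwarf: (45 − 48.75)² / 48.75 = 0.2885
χ² = 0.0962 + 0.2885 = 0.3847 ≈ 0.385

0.385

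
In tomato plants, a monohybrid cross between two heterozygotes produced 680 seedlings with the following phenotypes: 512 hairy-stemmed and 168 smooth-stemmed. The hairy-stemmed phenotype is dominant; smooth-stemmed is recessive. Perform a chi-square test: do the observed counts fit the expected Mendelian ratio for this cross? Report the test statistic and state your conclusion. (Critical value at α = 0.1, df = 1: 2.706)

0.031; consistent

For a monohybrid cross between heterozygotes with complete dominance, the expected phenotypic ratio is 3:1.
Total ratio parts = 4. Expected numbers out of 680:
  hairy-stemmed: 680 × 3/4 = 510
  smooth-stemmed: 680 × 1/4 = 170
χ² = Σ (O − E)² / E
  hairy-stemmed: (512 − 510)² / 510 = 0.0078
  smooth-stemmed: (168 − 170)² / 170 = 0.0235
χ² = 0.0078 + 0.0235 = 0.0313 ≈ 0.031
Degrees of freedom = 2 − 1 = 1; critical value at α = 0.1 is 2.706.
Since 0.031 < 2.706, we fail to reject the null hypothesis — the data are consistent with the 3:1 ratio.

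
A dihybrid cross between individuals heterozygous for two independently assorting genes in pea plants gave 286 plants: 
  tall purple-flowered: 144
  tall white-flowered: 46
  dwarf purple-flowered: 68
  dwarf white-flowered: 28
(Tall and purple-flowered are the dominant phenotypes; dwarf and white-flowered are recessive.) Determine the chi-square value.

12.443

A dihybrid F₂ with independent assortment and complete dominance at both loci gives a 9:3:3:1 phenotypic ratio.
Total ratio parts = 16. Expected numbers out of 286:
  tall purple-flowered: 286 × 9/16 = 160.875
  tall white-flowered: 286 × 3/16 = 53.625
  dwarf purple-flowered: 286 × 3/16 = 53.625
  dwarf white-flowered: 286 × 1/16 = 17.875
χ² = Σ (O − E)² / E
  tall purple-flowered: (144 − 160.875)² / 160.875 = 1.7701
  tall white-flowered: (46 − 53.625)² / 53.625 = 1.0842
  dwarf purple-flowered: (68 − 53.625)² / 53.625 = 3.8534
  dwarf white-flowered: (28 − 17.875)² / 17.875 = 5.7351
χ² = 1.7701 + 1.0842 + 3.8534 + 5.7351 = 12.4428 ≈ 12.443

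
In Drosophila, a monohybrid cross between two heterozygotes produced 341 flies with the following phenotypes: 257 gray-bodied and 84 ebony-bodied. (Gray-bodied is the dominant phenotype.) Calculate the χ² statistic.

For a monohybrid cross between heterozygotes with complete dominance, the expected phenotypic ratio is 3:1.
The 3:1 ratio has 4 parts, so with N = 341 the expected counts are:
  gray-bodied: 341 × 3/4 = 255.75
  ebony-bodied: 341 × 1/4 = 85.25
χ² = Σ (O − E)² / E
  gray-bodied: (257 − 255.75)² / 255.75 = 0.0061
  ebony-bodied: (84 − 85.25)² / 85.25 = 0.0183
χ² = 0.0061 + 0.0183 = 0.0244 ≈ 0.024

0.024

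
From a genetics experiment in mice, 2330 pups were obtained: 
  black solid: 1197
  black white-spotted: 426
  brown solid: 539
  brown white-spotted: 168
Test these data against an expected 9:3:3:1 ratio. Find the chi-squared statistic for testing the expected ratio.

37.432

Total ratio parts = 16. Expected numbers out of 2330:
  black solid: 2330 × 9/16 = 1310.625
  black white-spotted: 2330 × 3/16 = 436.875
  brown solid: 2330 × 3/16 = 436.875
  brown white-spotted: 2330 × 1/16 = 145.625
χ² = Σ (O − E)² / E
  black solid: (1197 − 1310.625)² / 1310.625 = 9.8508
  black white-spotted: (426 − 436.875)² / 436.875 = 0.2707
  brown solid: (539 − 436.875)² / 436.875 = 23.8730
  brown white-spotted: (168 − 145.625)² / 145.625 = 3.4379
χ² = 9.8508 + 0.2707 + 23.8730 + 3.4379 = 37.4324 ≈ 37.432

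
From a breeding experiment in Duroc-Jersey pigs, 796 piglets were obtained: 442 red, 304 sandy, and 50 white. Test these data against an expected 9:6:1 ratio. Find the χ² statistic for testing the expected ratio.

Under the 9:6:1 hypothesis (Σ ratio = 16, N = 796):
  red: 796 × 9/16 = 447.75
  sandy: 796 × 6/16 = 298.5
  white: 796 × 1/16 = 49.75
χ² = Σ (O − E)² / E
  red: (442 − 447.75)² / 447.75 = 0.0738
  sandy: (304 − 298.5)² / 298.5 = 0.1013
  white: (50 − 49.75)² / 49.75 = 0.0013
χ² = 0.0738 + 0.1013 + 0.0013 = 0.1764 ≈ 0.176

0.176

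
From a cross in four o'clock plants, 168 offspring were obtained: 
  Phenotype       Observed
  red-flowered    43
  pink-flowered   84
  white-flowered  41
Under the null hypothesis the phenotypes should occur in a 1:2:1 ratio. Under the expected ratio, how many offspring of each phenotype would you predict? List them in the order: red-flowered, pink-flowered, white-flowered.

Expected counts for N = 168 under a 1:2:1 ratio (total parts = 4):
  red-flowered: 168 × 1/4 = 42
  pink-flowered: 168 × 2/4 = 84
  white-flowered: 168 × 1/4 = 42

42, 84, 42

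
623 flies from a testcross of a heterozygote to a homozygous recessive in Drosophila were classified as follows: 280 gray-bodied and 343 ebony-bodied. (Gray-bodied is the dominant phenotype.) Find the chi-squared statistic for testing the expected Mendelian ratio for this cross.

A testcross of a heterozygote (Aa × aa) gives a 1:1 phenotypic ratio.
The 1:1 ratio has 2 parts, so with N = 623 the expected counts are:
  gray-bodied: 623 × 1/2 = 311.5
  ebony-bodied: 623 × 1/2 = 311.5
χ² = Σ (O − E)² / E
  gray-bodied: (280 − 311.5)² / 311.5 = 3.1854
  ebony-bodied: (343 − 311.5)² / 311.5 = 3.1854
χ² = 3.1854 + 3.1854 = 6.3708 ≈ 6.371

6.371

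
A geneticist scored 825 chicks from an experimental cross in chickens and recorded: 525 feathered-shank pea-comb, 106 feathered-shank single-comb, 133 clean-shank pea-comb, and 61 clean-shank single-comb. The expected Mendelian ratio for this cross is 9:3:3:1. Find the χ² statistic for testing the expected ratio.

The 9:3:3:1 ratio has 16 parts, so with N = 825 the expected counts are:
  feathered-shank pea-comb: 825 × 9/16 = 464.0625
  feathered-shank single-comb: 825 × 3/16 = 154.6875
  clean-shank pea-comb: 825 × 3/16 = 154.6875
  clean-shank single-comb: 825 × 1/16 = 51.5625
χ² = Σ (O − E)² / E
  feathered-shank pea-comb: (525 − 464.0625)² / 464.0625 = 8.0019
  feathered-shank single-comb: (106 − 154.6875)² / 154.6875 = 15.3243
  clean-shank pea-comb: (133 − 154.6875)² / 154.6875 = 3.0406
  clean-shank single-comb: (61 − 51.5625)² / 51.5625 = 1.7273
χ² = 8.0019 + 15.3243 + 3.0406 + 1.7273 = 28.0941 ≈ 28.094

28.094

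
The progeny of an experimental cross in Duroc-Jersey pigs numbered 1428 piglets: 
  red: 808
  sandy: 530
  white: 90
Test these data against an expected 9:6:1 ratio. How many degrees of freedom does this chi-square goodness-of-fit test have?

2

A goodness-of-fit test with 3 phenotype classes has df = 3 − 1 = 2.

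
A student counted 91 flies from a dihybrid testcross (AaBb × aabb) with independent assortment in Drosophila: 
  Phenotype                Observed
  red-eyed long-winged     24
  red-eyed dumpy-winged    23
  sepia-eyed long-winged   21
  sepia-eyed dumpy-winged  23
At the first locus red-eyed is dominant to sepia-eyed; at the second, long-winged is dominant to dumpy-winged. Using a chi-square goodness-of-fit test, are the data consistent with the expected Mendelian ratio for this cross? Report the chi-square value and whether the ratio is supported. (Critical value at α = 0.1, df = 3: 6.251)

A dihybrid testcross with independent assortment gives a 1:1:1:1 ratio.
The 1:1:1:1 ratio has 4 parts, so with N = 91 the expected counts are:
  red-eyed long-winged: 91 × 1/4 = 22.75
  red-eyed dumpy-winged: 91 × 1/4 = 22.75
  sepia-eyed long-winged: 91 × 1/4 = 22.75
  sepia-eyed dumpy-winged: 91 × 1/4 = 22.75
χ² = Σ (O − E)² / E
  red-eyed long-winged: (24 − 22.75)² / 22.75 = 0.0687
  red-eyed dumpy-winged: (23 − 22.75)² / 22.75 = 0.0027
  sepia-eyed long-winged: (21 − 22.75)² / 22.75 = 0.1346
  sepia-eyed dumpy-winged: (23 − 22.75)² / 22.75 = 0.0027
χ² = 0.0687 + 0.0027 + 0.1346 + 0.0027 = 0.2087 ≈ 0.209
Degrees of freedom = 4 − 1 = 3; critical value at α = 0.1 is 6.251.
Since 0.209 < 6.251, we fail to reject the null hypothesis — the data are consistent with the 1:1:1:1 ratio.

0.209; consistent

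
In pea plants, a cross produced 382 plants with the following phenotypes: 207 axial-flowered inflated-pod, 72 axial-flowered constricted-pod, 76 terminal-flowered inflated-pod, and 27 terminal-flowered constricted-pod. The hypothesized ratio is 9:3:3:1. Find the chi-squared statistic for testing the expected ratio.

0.967

Expected counts for N = 382 under a 9:3:3:1 ratio (total parts = 16):
  axial-flowered inflated-pod: 382 × 9/16 = 214.875
  axial-flowered constricted-pod: 382 × 3/16 = 71.625
  terminal-flowered inflated-pod: 382 × 3/16 = 71.625
  terminal-flowered constricted-pod: 382 × 1/16 = 23.875
χ² = Σ (O − E)² / E
  axial-flowered inflated-pod: (207 − 214.875)² / 214.875 = 0.2886
  axial-flowered constricted-pod: (72 − 71.625)² / 71.625 = 0.0020
  terminal-flowered inflated-pod: (76 − 71.625)² / 71.625 = 0.2672
  terminal-flowered constricted-pod: (27 − 23.875)² / 23.875 = 0.4090
χ² = 0.2886 + 0.0020 + 0.2672 + 0.4090 = 0.9668 ≈ 0.967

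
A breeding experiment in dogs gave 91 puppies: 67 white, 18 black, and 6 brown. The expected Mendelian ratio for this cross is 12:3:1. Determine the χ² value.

0.092

Total ratio parts = 16. Expected numbers out of 91:
  white: 91 × 12/16 = 68.25
  black: 91 × 3/16 = 17.0625
  brown: 91 × 1/16 = 5.6875
χ² = Σ (O − E)² / E
  white: (67 − 68.25)² / 68.25 = 0.0229
  black: (18 − 17.0625)² / 17.0625 = 0.0515
  brown: (6 − 5.6875)² / 5.6875 = 0.0172
χ² = 0.0229 + 0.0515 + 0.0172 = 0.0916 ≈ 0.092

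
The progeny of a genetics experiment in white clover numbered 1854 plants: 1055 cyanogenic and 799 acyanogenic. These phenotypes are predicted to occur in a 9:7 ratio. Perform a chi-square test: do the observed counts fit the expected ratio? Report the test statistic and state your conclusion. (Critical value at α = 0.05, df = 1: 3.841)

0.322; consistent

Total ratio parts = 16. Expected numbers out of 1854:
  cyanogenic: 1854 × 9/16 = 1042.875
  acyanogenic: 1854 × 7/16 = 811.125
χ² = Σ (O − E)² / E
  cyanogenic: (1055 − 1042.875)² / 1042.875 = 0.1410
  acyanogenic: (799 − 811.125)² / 811.125 = 0.1812
χ² = 0.1410 + 0.1812 = 0.3222 ≈ 0.322
Degrees of freedom = 2 − 1 = 1; critical value at α = 0.05 is 3.841.
Since 0.322 < 3.841, we fail to reject the null hypothesis — the data are consistent with the 9:7 ratio.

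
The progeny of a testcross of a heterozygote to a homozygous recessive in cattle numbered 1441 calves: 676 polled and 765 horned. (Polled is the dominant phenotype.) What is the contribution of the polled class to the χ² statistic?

2.748

A testcross of a heterozygote (Aa × aa) gives a 1:1 phenotypic ratio.
The 1:1 ratio has 2 parts, so with N = 1441 the expected counts are:
  polled: 1441 × 1/2 = 720.5
  horned: 1441 × 1/2 = 720.5
Contribution of polled: (676 − 720.5)² / 720.5 = 2.7484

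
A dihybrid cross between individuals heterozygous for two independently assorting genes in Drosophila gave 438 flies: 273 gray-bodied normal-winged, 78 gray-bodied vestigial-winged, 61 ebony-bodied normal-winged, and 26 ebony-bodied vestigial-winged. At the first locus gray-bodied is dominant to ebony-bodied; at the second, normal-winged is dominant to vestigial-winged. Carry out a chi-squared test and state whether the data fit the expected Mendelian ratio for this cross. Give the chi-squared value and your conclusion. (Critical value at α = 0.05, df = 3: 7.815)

A dihybrid F₂ with independent assortment and complete dominance at both loci gives a 9:3:3:1 phenotypic ratio.
Total ratio parts = 16. Expected numbers out of 438:
  gray-bodied normal-winged: 438 × 9/16 = 246.375
  gray-bodied vestigial-winged: 438 × 3/16 = 82.125
  ebony-bodied normal-winged: 438 × 3/16 = 82.125
  ebony-bodied vestigial-winged: 438 × 1/16 = 27.375
χ² = Σ (O − E)² / E
  gray-bodied normal-winged: (273 − 246.375)² / 246.375 = 2.8773
  gray-bodied vestigial-winged: (78 − 82.125)² / 82.125 = 0.2072
  ebony-bodied normal-winged: (61 − 82.125)² / 82.125 = 5.4340
  ebony-bodied vestigial-winged: (26 − 27.375)² / 27.375 = 0.0691
χ² = 2.8773 + 0.2072 + 5.4340 + 0.0691 = 8.5876 ≈ 8.588
Degrees of freedom = 4 − 1 = 3; critical value at α = 0.05 is 7.815.
Since 8.588 > 7.815, we reject the null hypothesis — the data do not fit the 9:3:3:1 ratio.

8.588; not consistent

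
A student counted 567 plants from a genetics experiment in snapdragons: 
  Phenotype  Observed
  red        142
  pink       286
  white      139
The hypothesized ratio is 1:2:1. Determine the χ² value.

0.076

Expected counts for N = 567 under a 1:2:1 ratio (total parts = 4):
  red: 567 × 1/4 = 141.75
  pink: 567 × 2/4 = 283.5
  white: 567 × 1/4 = 141.75
χ² = Σ (O − E)² / E
  red: (142 − 141.75)² / 141.75 = 0.0004
  pink: (286 − 283.5)² / 283.5 = 0.0220
  white: (139 − 141.75)² / 141.75 = 0.0534
χ² = 0.0004 + 0.0220 + 0.0534 = 0.0758 ≈ 0.076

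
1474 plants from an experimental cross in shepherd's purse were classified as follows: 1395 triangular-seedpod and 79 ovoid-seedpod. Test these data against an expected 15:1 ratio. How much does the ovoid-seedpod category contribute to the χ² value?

1.870

The 15:1 ratio has 16 parts, so with N = 1474 the expected counts are:
  triangular-seedpod: 1474 × 15/16 = 1381.875
  ovoid-seedpod: 1474 × 1/16 = 92.125
Contribution of ovoid-seedpod: (79 − 92.125)² / 92.125 = 1.8699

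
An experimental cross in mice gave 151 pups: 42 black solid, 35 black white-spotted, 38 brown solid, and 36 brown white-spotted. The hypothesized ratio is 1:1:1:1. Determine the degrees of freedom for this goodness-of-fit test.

3

A goodness-of-fit test with 4 phenotype classes has df = 4 − 1 = 3.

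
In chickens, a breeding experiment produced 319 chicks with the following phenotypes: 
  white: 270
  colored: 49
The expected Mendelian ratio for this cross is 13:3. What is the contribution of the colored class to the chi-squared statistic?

1.955

The 13:3 ratio has 16 parts, so with N = 319 the expected counts are:
  white: 319 × 13/16 = 259.1875
  colored: 319 × 3/16 = 59.8125
Contribution of colored: (49 − 59.8125)² / 59.8125 = 1.9546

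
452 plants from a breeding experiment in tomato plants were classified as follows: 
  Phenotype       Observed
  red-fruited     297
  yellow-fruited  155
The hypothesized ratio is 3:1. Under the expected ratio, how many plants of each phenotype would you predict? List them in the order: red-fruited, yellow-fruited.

339, 113

Under the 3:1 hypothesis (Σ ratio = 4, N = 452):
  red-fruited: 452 × 3/4 = 339
  yellow-fruited: 452 × 1/4 = 113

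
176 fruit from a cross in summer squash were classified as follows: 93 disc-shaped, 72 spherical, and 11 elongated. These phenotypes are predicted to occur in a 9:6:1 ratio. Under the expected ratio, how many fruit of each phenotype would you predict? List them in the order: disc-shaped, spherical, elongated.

99, 66, 11

The 9:6:1 ratio has 16 parts, so with N = 176 the expected counts are:
  disc-shaped: 176 × 9/16 = 99
  spherical: 176 × 6/16 = 66
  elongated: 176 × 1/16 = 11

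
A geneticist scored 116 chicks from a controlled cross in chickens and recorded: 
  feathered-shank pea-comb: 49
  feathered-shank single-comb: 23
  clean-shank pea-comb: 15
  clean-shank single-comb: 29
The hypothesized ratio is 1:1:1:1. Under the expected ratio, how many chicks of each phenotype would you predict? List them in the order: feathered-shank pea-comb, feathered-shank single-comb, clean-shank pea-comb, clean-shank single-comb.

29, 29, 29, 29

Expected counts for N = 116 under a 1:1:1:1 ratio (total parts = 4):
  feathered-shank pea-comb: 116 × 1/4 = 29
  feathered-shank single-comb: 116 × 1/4 = 29
  clean-shank pea-comb: 116 × 1/4 = 29
  clean-shank single-comb: 116 × 1/4 = 29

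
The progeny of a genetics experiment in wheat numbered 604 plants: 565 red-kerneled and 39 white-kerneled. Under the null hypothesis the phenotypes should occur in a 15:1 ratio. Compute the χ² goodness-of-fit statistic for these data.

0.044

Under the 15:1 hypothesis (Σ ratio = 16, N = 604):
  red-kerneled: 604 × 15/16 = 566.25
  white-kerneled: 604 × 1/16 = 37.75
χ² = Σ (O − E)² / E
  red-kerneled: (565 − 566.25)² / 566.25 = 0.0028
  white-kerneled: (39 − 37.75)² / 37.75 = 0.0414
χ² = 0.0028 + 0.0414 = 0.0442 ≈ 0.044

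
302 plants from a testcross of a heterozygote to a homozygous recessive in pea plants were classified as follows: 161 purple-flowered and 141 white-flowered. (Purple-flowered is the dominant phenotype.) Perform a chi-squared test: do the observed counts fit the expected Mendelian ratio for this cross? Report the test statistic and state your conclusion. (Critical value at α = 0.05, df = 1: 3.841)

1.325; consistent

A testcross of a heterozygote (Aa × aa) gives a 1:1 phenotypic ratio.
Under the 1:1 hypothesis (Σ ratio = 2, N = 302):
  purple-flowered: 302 × 1/2 = 151
  white-flowered: 302 × 1/2 = 151
χ² = Σ (O − E)² / E
  purple-flowered: (161 − 151)² / 151 = 0.6623
  white-flowered: (141 − 151)² / 151 = 0.6623
χ² = 0.6623 + 0.6623 = 1.3246 ≈ 1.325
Degrees of freedom = 2 − 1 = 1; critical value at α = 0.05 is 3.841.
Since 1.325 < 3.841, we fail to reject the null hypothesis — the data are consistent with the 1:1 ratio.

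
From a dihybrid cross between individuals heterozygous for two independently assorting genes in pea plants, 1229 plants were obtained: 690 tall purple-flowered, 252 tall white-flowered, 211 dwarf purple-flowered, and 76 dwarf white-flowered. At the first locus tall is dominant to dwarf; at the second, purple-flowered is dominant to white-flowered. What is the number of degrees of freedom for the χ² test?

A dihybrid F₂ with independent assortment and complete dominance at both loci gives a 9:3:3:1 phenotypic ratio.
A goodness-of-fit test with 4 phenotype classes has df = 4 − 1 = 3.

3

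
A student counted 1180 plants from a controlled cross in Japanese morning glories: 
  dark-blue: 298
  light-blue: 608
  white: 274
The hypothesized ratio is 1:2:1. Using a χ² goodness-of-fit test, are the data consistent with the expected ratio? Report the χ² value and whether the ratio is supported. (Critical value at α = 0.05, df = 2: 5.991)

2.075; consistent

Expected counts for N = 1180 under a 1:2:1 ratio (total parts = 4):
  dark-blue: 1180 × 1/4 = 295
  light-blue: 1180 × 2/4 = 590
  white: 1180 × 1/4 = 295
χ² = Σ (O − E)² / E
  dark-blue: (298 − 295)² / 295 = 0.0305
  light-blue: (608 − 590)² / 590 = 0.5492
  white: (274 − 295)² / 295 = 1.4949
χ² = 0.0305 + 0.5492 + 1.4949 = 2.0746 ≈ 2.075
Degrees of freedom = 3 − 1 = 2; critical value at α = 0.05 is 5.991.
Since 2.075 < 5.991, we fail to reject the null hypothesis — the data are consistent with the 1:2:1 ratio.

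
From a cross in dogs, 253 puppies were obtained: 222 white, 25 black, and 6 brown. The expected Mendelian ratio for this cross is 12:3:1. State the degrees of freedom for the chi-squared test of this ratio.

A goodness-of-fit test with 3 phenotype classes has df = 3 − 1 = 2.

2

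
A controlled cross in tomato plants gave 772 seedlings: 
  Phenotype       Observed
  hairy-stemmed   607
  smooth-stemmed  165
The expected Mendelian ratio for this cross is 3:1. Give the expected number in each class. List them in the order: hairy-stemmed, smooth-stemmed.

579, 193

Under the 3:1 hypothesis (Σ ratio = 4, N = 772):
  hairy-stemmed: 772 × 3/4 = 579
  smooth-stemmed: 772 × 1/4 = 193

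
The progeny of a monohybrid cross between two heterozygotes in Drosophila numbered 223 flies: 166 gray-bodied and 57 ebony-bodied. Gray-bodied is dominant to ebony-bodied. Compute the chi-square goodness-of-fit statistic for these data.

For a monohybrid cross between heterozygotes with complete dominance, the expected phenotypic ratio is 3:1.
Total ratio parts = 4. Expected numbers out of 223:
  gray-bodied: 223 × 3/4 = 167.25
  ebony-bodied: 223 × 1/4 = 55.75
χ² = Σ (O − E)² / E
  gray-bodied: (166 − 167.25)² / 167.25 = 0.0093
  ebony-bodied: (57 − 55.75)² / 55.75 = 0.0280
χ² = 0.0093 + 0.0280 = 0.0373 ≈ 0.037

0.037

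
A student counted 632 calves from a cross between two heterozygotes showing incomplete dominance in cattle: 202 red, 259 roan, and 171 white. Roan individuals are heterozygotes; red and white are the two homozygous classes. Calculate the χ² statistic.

23.604

With incomplete dominance, a heterozygote × heterozygote cross gives a 1:2:1 phenotypic ratio.
Total ratio parts = 4. Expected numbers out of 632:
  red: 632 × 1/4 = 158
  roan: 632 × 2/4 = 316
  white: 632 × 1/4 = 158
χ² = Σ (O − E)² / E
  red: (202 − 158)² / 158 = 12.2532
  roan: (259 − 316)² / 316 = 10.2816
  white: (171 − 158)² / 158 = 1.0696
χ² = 12.2532 + 10.2816 + 1.0696 = 23.6044 ≈ 23.604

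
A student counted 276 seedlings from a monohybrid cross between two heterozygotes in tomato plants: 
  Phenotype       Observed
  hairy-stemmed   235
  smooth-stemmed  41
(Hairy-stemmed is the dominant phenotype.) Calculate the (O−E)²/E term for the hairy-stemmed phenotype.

For a monohybrid cross between heterozygotes with complete dominance, the expected phenotypic ratio is 3:1.
The 3:1 ratio has 4 parts, so with N = 276 the expected counts are:
  hairy-stemmed: 276 × 3/4 = 207
  smooth-stemmed: 276 × 1/4 = 69
Contribution of hairy-stemmed: (235 − 207)² / 207 = 3.7874

3.787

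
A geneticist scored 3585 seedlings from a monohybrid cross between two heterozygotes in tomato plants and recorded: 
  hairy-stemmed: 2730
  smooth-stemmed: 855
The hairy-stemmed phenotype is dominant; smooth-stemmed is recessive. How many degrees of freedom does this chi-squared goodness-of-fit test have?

1

For a monohybrid cross between heterozygotes with complete dominance, the expected phenotypic ratio is 3:1.
A goodness-of-fit test with 2 phenotype classes has df = 2 − 1 = 1.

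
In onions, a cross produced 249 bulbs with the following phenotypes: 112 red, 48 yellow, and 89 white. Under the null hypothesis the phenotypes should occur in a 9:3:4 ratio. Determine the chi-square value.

17.154

The 9:3:4 ratio has 16 parts, so with N = 249 the expected counts are:
  red: 249 × 9/16 = 140.0625
  yellow: 249 × 3/16 = 46.6875
  white: 249 × 4/16 = 62.25
χ² = Σ (O − E)² / E
  red: (112 − 140.0625)² / 140.0625 = 5.6225
  yellow: (48 − 46.6875)² / 46.6875 = 0.0369
  white: (89 − 62.25)² / 62.25 = 11.4950
χ² = 5.6225 + 0.0369 + 11.4950 = 17.1544 ≈ 17.154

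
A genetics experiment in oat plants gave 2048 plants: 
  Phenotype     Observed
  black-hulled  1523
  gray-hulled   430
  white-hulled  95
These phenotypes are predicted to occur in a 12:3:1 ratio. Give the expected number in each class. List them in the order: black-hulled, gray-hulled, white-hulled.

1536, 384, 128

Under the 12:3:1 hypothesis (Σ ratio = 16, N = 2048):
  black-hulled: 2048 × 12/16 = 1536
  gray-hulled: 2048 × 3/16 = 384
  white-hulled: 2048 × 1/16 = 128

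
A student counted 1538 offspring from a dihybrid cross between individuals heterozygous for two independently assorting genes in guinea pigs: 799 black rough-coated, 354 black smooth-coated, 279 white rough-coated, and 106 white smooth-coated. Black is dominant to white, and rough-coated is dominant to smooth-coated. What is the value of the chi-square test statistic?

21.308

A dihybrid F₂ with independent assortment and complete dominance at both loci gives a 9:3:3:1 phenotypic ratio.
Expected counts for N = 1538 under a 9:3:3:1 ratio (total parts = 16):
  black rough-coated: 1538 × 9/16 = 865.125
  black smooth-coated: 1538 × 3/16 = 288.375
  white rough-coated: 1538 × 3/16 = 288.375
  white smooth-coated: 1538 × 1/16 = 96.125
χ² = Σ (O − E)² / E
  black rough-coated: (799 − 865.125)² / 865.125 = 5.0542
  black smooth-coated: (354 − 288.375)² / 288.375 = 14.9342
  white rough-coated: (279 − 288.375)² / 288.375 = 0.3048
  white smooth-coated: (106 − 96.125)² / 96.125 = 1.0145
χ² = 5.0542 + 14.9342 + 0.3048 + 1.0145 = 21.3077 ≈ 21.308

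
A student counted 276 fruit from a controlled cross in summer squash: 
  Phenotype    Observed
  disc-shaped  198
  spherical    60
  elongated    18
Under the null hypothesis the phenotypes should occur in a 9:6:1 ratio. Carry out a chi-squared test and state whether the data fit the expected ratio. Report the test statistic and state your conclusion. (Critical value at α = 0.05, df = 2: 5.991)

30.087; not consistent

Under the 9:6:1 hypothesis (Σ ratio = 16, N = 276):
  disc-shaped: 276 × 9/16 = 155.25
  spherical: 276 × 6/16 = 103.5
  elongated: 276 × 1/16 = 17.25
χ² = Σ (O − E)² / E
  disc-shaped: (198 − 155.25)² / 155.25 = 11.7717
  spherical: (60 − 103.5)² / 103.5 = 18.2826
  elongated: (18 − 17.25)² / 17.25 = 0.0326
χ² = 11.7717 + 18.2826 + 0.0326 = 30.0869 ≈ 30.087
Degrees of freedom = 3 − 1 = 2; critical value at α = 0.05 is 5.991.
Since 30.087 > 5.991, we reject the null hypothesis — the data do not fit the 9:6:1 ratio.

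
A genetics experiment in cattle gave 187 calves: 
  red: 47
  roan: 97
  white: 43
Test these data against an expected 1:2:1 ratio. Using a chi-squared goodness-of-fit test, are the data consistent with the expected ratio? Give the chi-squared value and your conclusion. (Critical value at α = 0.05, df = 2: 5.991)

Expected counts for N = 187 under a 1:2:1 ratio (total parts = 4):
  red: 187 × 1/4 = 46.75
  roan: 187 × 2/4 = 93.5
  white: 187 × 1/4 = 46.75
χ² = Σ (O − E)² / E
  red: (47 − 46.75)² / 46.75 = 0.0013
  roan: (97 − 93.5)² / 93.5 = 0.1310
  white: (43 − 46.75)² / 46.75 = 0.3008
χ² = 0.0013 + 0.1310 + 0.3008 = 0.4331 ≈ 0.433
Degrees of freedom = 3 − 1 = 2; critical value at α = 0.05 is 5.991.
Since 0.433 < 5.991, we fail to reject the null hypothesis — the data are consistent with the 1:2:1 ratio.

0.433; consistent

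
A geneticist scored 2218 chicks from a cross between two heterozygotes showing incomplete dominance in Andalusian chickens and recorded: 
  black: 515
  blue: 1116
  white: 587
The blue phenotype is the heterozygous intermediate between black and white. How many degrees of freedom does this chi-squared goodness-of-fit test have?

2

With incomplete dominance, a heterozygote × heterozygote cross gives a 1:2:1 phenotypic ratio.
A goodness-of-fit test with 3 phenotype classes has df = 3 − 1 = 2.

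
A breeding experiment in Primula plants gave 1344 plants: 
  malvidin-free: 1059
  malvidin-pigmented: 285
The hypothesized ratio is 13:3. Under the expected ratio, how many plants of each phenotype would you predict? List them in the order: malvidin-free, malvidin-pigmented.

1092, 252

Expected counts for N = 1344 under a 13:3 ratio (total parts = 16):
  malvidin-free: 1344 × 13/16 = 1092
  malvidin-pigmented: 1344 × 3/16 = 252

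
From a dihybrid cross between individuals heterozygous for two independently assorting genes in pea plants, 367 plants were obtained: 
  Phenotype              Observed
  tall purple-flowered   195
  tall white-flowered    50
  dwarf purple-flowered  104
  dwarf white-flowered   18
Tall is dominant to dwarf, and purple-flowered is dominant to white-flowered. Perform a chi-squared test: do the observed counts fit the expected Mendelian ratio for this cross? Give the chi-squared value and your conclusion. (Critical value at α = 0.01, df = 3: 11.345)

A dihybrid F₂ with independent assortment and complete dominance at both loci gives a 9:3:3:1 phenotypic ratio.
Expected counts for N = 367 under a 9:3:3:1 ratio (total parts = 16):
  tall purple-flowered: 367 × 9/16 = 206.4375
  tall white-flowered: 367 × 3/16 = 68.8125
  dwarf purple-flowered: 367 × 3/16 = 68.8125
  dwarf white-flowered: 367 × 1/16 = 22.9375
χ² = Σ (O − E)² / E
  tall purple-flowered: (195 − 206.4375)² / 206.4375 = 0.6337
  tall white-flowered: (50 − 68.8125)² / 68.8125 = 5.1431
  dwarf purple-flowered: (104 − 68.8125)² / 68.8125 = 17.9932
  dwarf white-flowered: (18 − 22.9375)² / 22.9375 = 1.0628
χ² = 0.6337 + 5.1431 + 17.9932 + 1.0628 = 24.8328 ≈ 24.833
Degrees of freedom = 4 − 1 = 3; critical value at α = 0.01 is 11.345.
Since 24.833 > 11.345, we reject the null hypothesis — the data do not fit the 9:3:3:1 ratio.

24.833; not consistent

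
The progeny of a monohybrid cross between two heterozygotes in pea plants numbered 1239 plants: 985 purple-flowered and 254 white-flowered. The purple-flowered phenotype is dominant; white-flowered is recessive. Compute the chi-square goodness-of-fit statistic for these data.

For a monohybrid cross between heterozygotes with complete dominance, the expected phenotypic ratio is 3:1.
The 3:1 ratio has 4 parts, so with N = 1239 the expected counts are:
  purple-flowered: 1239 × 3/4 = 929.25
  white-flowered: 1239 × 1/4 = 309.75
χ² = Σ (O − E)² / E
  purple-flowered: (985 − 929.25)² / 929.25 = 3.3447
  white-flowered: (254 − 309.75)² / 309.75 = 10.0341
χ² = 3.3447 + 10.0341 = 13.3788 ≈ 13.379

13.379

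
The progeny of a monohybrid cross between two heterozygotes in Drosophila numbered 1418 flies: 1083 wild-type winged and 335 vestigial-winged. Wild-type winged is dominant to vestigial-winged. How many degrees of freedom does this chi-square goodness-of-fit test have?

For a monohybrid cross between heterozygotes with complete dominance, the expected phenotypic ratio is 3:1.
A goodness-of-fit test with 2 phenotype classes has df = 2 − 1 = 1.

1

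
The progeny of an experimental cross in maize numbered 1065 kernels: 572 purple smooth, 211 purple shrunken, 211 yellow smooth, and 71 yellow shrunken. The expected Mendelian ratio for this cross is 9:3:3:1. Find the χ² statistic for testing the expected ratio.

The 9:3:3:1 ratio has 16 parts, so with N = 1065 the expected counts are:
  purple smooth: 1065 × 9/16 = 599.0625
  purple shrunken: 1065 × 3/16 = 199.6875
  yellow smooth: 1065 × 3/16 = 199.6875
  yellow shrunken: 1065 × 1/16 = 66.5625
χ² = Σ (O − E)² / E
  purple smooth: (572 − 599.0625)² / 599.0625 = 1.2225
  purple shrunken: (211 − 199.6875)² / 199.6875 = 0.6409
  yellow smooth: (211 − 199.6875)² / 199.6875 = 0.6409
  yellow shrunken: (71 − 66.5625)² / 66.5625 = 0.2958
χ² = 1.2225 + 0.6409 + 0.6409 + 0.2958 = 2.8001 ≈ 2.800

2.800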